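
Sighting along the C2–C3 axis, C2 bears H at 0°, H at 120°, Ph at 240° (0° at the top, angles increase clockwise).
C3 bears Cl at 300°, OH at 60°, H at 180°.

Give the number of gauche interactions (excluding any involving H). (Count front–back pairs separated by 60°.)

1

Non-H gauche pairs: Ph(240°)/Cl(300°) — 1 interaction.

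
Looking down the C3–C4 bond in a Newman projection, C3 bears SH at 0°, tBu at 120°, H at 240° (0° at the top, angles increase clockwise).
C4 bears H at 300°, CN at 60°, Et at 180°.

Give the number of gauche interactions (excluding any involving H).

Non-H gauche pairs: SH(0°)/CN(60°); tBu(120°)/CN(60°); tBu(120°)/Et(180°) — 3 interactions.

3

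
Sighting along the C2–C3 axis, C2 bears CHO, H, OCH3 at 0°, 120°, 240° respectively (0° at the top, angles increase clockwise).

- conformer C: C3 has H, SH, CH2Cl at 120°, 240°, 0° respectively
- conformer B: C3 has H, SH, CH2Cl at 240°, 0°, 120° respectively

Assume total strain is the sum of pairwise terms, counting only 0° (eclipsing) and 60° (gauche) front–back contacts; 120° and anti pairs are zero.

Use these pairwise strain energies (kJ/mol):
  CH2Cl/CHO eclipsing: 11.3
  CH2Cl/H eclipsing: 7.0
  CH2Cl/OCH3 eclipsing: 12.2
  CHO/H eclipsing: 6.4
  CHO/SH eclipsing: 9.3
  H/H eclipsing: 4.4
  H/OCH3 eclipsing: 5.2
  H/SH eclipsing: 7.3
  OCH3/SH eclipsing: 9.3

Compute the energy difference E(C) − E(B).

+3.5 kJ/mol

C (eclipsed): CHO(0°)/CH2Cl(0°) eclipsed 11.3; H(120°)/H(120°) eclipsed 4.4; OCH3(240°)/SH(240°) eclipsed 9.3 → 25.0 kJ/mol.
B (eclipsed): CHO(0°)/SH(0°) eclipsed 9.3; H(120°)/CH2Cl(120°) eclipsed 7.0; OCH3(240°)/H(240°) eclipsed 5.2 → 21.5 kJ/mol.
E(C) − E(B) = 25.0 − 21.5 = +3.5 kJ/mol.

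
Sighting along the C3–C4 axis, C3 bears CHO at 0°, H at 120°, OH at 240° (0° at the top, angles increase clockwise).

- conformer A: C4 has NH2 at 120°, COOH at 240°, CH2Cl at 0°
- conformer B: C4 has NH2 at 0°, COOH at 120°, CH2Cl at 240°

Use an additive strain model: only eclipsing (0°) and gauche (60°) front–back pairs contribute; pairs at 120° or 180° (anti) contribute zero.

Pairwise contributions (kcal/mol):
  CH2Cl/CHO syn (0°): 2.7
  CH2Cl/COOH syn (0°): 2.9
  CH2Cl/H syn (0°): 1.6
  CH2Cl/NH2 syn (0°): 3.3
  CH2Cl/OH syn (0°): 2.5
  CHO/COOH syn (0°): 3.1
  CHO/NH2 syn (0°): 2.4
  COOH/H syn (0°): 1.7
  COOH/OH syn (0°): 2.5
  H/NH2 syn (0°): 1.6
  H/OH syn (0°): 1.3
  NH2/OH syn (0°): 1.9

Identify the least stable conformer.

A

A is eclipsed. CHO at 0° is eclipsed with CH2Cl at 0° (2.7); H at 120° is eclipsed with NH2 at 120° (1.6); OH at 240° is eclipsed with COOH at 240° (2.5). Total 6.8 kcal/mol.
B is eclipsed. CHO at 0° is eclipsed with NH2 at 0° (2.4); H at 120° is eclipsed with COOH at 120° (1.7); OH at 240° is eclipsed with CH2Cl at 240° (2.5). Total 6.6 kcal/mol.
A has the highest total (6.8 kcal/mol).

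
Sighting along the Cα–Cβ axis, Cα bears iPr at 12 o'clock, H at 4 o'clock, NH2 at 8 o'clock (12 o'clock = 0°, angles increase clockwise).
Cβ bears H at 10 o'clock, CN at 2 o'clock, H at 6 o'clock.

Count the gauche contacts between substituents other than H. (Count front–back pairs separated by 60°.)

1

Non-H gauche pairs: iPr(0°)/CN(60°) — 1 interaction.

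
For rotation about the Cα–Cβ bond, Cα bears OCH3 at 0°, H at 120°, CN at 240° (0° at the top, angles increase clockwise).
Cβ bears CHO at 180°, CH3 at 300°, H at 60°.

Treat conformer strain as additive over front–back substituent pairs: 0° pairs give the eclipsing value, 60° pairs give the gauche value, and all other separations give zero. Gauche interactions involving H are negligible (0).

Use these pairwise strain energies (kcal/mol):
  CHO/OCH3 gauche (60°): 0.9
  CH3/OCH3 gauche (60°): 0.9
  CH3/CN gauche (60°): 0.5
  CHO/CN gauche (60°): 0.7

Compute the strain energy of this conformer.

2.1 kcal/mol

This conformer (staggered): OCH3(0°)/CH3(300°) gauche 0.9; CN(240°)/CHO(180°) gauche 0.7; CN(240°)/CH3(300°) gauche 0.5 → 2.1 kcal/mol.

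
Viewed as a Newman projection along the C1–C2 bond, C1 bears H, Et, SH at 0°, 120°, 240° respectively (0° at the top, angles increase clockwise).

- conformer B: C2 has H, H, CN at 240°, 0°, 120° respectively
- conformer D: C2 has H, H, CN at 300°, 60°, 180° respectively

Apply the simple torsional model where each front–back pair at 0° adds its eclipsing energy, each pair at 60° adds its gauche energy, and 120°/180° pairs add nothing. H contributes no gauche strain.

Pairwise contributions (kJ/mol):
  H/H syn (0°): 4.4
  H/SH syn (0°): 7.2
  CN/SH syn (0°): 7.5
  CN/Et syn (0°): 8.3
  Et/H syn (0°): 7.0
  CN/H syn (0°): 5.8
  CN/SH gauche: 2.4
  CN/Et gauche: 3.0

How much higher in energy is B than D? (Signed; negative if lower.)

B (eclipsed): H(0°)/H(0°) eclipsed 4.4; Et(120°)/CN(120°) eclipsed 8.3; SH(240°)/H(240°) eclipsed 7.2 → 19.9 kJ/mol.
D (staggered): Et(120°)/CN(180°) gauche 3.0; SH(240°)/CN(180°) gauche 2.4 → 5.4 kJ/mol.
E(B) − E(D) = 19.9 − 5.4 = +14.5 kJ/mol.

+14.5 kJ/mol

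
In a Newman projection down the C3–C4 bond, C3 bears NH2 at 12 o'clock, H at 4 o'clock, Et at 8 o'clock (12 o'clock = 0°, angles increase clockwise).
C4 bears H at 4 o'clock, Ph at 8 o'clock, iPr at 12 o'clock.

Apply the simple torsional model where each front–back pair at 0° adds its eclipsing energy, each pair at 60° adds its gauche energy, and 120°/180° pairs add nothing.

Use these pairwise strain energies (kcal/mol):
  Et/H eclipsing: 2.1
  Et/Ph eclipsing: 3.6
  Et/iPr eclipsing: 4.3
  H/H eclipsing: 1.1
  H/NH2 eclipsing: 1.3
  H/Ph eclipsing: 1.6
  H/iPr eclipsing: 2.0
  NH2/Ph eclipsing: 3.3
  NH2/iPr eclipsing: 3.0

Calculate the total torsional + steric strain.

This conformer (eclipsed): NH2–iPr eclipsed, H–H eclipsed, Et–Ph eclipsed; 3.0 + 1.1 + 3.6 = 7.7 kcal/mol.

7.7 kcal/mol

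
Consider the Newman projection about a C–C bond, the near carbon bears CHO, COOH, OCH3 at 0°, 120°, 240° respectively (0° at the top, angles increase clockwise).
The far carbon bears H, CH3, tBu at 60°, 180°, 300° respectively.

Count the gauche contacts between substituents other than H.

Non-H gauche pairs: CHO(0°)/tBu(300°); COOH(120°)/CH3(180°); OCH3(240°)/CH3(180°); OCH3(240°)/tBu(300°) — 4 interactions.

4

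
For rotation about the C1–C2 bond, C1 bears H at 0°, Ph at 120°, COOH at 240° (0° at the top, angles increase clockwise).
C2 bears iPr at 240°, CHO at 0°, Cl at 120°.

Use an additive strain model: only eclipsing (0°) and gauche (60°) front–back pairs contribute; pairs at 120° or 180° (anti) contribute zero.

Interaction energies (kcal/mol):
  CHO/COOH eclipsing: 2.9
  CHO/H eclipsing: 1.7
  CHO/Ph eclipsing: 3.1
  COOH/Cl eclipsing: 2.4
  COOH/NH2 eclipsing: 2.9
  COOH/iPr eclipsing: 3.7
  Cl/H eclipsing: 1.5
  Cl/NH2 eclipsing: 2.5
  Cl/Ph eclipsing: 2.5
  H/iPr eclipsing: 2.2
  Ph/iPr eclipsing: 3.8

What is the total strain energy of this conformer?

This conformer is eclipsed. H at 0° is eclipsed with CHO at 0° (1.7); Ph at 120° is eclipsed with Cl at 120° (2.5); COOH at 240° is eclipsed with iPr at 240° (3.7). Total 7.9 kcal/mol.

7.9 kcal/mol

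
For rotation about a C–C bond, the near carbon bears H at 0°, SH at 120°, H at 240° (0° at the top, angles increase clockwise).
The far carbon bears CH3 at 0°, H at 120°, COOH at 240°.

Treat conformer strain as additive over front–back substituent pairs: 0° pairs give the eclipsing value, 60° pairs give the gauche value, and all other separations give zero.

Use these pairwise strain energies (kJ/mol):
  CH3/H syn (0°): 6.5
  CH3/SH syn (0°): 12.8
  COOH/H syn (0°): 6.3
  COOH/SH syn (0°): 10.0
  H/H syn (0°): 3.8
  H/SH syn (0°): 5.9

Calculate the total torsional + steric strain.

18.7 kJ/mol

This conformer is eclipsed. H at 0° is eclipsed with CH3 at 0° (6.5); SH at 120° is eclipsed with H at 120° (5.9); H at 240° is eclipsed with COOH at 240° (6.3). Total 18.7 kJ/mol.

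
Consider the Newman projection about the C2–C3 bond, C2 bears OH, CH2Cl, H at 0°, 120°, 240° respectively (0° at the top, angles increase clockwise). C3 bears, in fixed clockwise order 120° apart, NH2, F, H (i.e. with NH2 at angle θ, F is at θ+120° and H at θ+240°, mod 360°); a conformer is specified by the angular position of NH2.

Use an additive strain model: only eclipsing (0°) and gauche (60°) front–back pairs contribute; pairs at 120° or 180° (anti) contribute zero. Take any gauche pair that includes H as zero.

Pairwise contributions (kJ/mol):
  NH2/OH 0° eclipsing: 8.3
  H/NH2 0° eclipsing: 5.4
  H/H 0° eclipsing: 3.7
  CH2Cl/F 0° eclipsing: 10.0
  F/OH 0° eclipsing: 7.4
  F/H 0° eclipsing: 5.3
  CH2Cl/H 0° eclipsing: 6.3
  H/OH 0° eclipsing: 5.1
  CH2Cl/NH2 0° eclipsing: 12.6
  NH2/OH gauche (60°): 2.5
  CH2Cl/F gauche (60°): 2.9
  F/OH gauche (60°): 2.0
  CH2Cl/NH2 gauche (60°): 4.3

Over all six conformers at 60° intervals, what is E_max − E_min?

NH2 at 0° (eclipsed): OH(0°)/NH2(0°) eclipsed 8.3; CH2Cl(120°)/F(120°) eclipsed 10.0; H(240°)/H(240°) eclipsed 3.7 → 22.0 kJ/mol.
NH2 at 60° (staggered): OH(0°)/NH2(60°) gauche 2.5; CH2Cl(120°)/NH2(60°) gauche 4.3; CH2Cl(120°)/F(180°) gauche 2.9 → 9.7 kJ/mol.
NH2 at 120° (eclipsed): OH(0°)/H(0°) eclipsed 5.1; CH2Cl(120°)/NH2(120°) eclipsed 12.6; H(240°)/F(240°) eclipsed 5.3 → 23.0 kJ/mol.
NH2 at 180° (staggered): OH(0°)/F(300°) gauche 2.0; CH2Cl(120°)/NH2(180°) gauche 4.3 → 6.3 kJ/mol.
NH2 at 240° (eclipsed): OH(0°)/F(0°) eclipsed 7.4; CH2Cl(120°)/H(120°) eclipsed 6.3; H(240°)/NH2(240°) eclipsed 5.4 → 19.1 kJ/mol.
NH2 at 300° (staggered): OH(0°)/NH2(300°) gauche 2.5; OH(0°)/F(60°) gauche 2.0; CH2Cl(120°)/F(60°) gauche 2.9 → 7.4 kJ/mol.
Max at 120° (23.0 kJ/mol), min at 180° (6.3 kJ/mol); barrier = 16.7 kJ/mol.

16.7 kJ/mol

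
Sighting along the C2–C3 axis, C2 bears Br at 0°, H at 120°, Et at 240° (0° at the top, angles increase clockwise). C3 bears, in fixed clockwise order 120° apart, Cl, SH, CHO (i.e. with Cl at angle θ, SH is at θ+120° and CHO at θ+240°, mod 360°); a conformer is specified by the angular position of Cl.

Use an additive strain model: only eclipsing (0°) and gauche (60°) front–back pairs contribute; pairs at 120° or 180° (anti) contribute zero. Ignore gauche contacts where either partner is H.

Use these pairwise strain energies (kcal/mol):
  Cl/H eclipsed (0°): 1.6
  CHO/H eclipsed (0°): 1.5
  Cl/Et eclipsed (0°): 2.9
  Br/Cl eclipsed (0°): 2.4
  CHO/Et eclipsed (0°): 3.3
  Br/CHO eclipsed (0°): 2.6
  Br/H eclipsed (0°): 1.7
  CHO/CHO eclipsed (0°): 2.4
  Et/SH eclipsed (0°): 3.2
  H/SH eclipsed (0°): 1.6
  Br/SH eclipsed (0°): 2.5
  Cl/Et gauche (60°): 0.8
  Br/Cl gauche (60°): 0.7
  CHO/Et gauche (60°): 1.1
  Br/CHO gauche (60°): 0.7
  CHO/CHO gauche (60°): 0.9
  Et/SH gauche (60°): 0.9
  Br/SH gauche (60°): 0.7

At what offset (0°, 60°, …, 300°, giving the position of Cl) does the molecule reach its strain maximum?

120°

Cl at 0° (eclipsed): Br–Cl eclipsed, H–SH eclipsed, Et–CHO eclipsed; 2.4 + 1.6 + 3.3 = 7.3 kcal/mol.
Cl at 60° (staggered): Br–Cl gauche, Br–CHO gauche, Et–SH gauche, Et–CHO gauche; 0.7 + 0.7 + 0.9 + 1.1 = 3.4 kcal/mol.
Cl at 120° (eclipsed): Br–CHO eclipsed, H–Cl eclipsed, Et–SH eclipsed; 2.6 + 1.6 + 3.2 = 7.4 kcal/mol.
Cl at 180° (staggered): Br–SH gauche, Br–CHO gauche, Et–Cl gauche, Et–SH gauche; 0.7 + 0.7 + 0.8 + 0.9 = 3.1 kcal/mol.
Cl at 240° (eclipsed): Br–SH eclipsed, H–CHO eclipsed, Et–Cl eclipsed; 2.5 + 1.5 + 2.9 = 6.9 kcal/mol.
Cl at 300° (staggered): Br–Cl gauche, Br–SH gauche, Et–Cl gauche, Et–CHO gauche; 0.7 + 0.7 + 0.8 + 1.1 = 3.3 kcal/mol.
The maximum (7.4 kcal/mol) occurs with Cl at 120°.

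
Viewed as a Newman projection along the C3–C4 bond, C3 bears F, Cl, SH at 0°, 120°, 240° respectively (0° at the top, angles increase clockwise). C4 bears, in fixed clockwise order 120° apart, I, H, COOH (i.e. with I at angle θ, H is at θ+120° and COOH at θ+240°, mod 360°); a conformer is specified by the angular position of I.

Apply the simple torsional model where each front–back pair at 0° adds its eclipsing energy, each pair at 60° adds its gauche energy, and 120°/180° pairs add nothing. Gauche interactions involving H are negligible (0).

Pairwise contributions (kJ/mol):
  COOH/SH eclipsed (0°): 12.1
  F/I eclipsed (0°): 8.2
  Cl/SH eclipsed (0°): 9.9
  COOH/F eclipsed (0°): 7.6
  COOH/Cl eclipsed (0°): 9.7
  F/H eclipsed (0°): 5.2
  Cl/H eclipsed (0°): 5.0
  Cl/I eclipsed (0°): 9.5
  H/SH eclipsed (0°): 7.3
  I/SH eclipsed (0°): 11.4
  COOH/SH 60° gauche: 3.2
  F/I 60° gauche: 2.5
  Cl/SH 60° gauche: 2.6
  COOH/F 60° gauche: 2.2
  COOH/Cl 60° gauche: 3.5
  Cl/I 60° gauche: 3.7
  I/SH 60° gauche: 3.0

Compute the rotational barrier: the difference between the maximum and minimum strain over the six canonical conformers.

14.7 kJ/mol

I at 0° (eclipsed): F(0°)/I(0°) eclipsed 8.2; Cl(120°)/H(120°) eclipsed 5.0; SH(240°)/COOH(240°) eclipsed 12.1 → 25.3 kJ/mol.
I at 60° (staggered): F(0°)/I(60°) gauche 2.5; F(0°)/COOH(300°) gauche 2.2; Cl(120°)/I(60°) gauche 3.7; SH(240°)/COOH(300°) gauche 3.2 → 11.6 kJ/mol.
I at 120° (eclipsed): F(0°)/COOH(0°) eclipsed 7.6; Cl(120°)/I(120°) eclipsed 9.5; SH(240°)/H(240°) eclipsed 7.3 → 24.4 kJ/mol.
I at 180° (staggered): F(0°)/COOH(60°) gauche 2.2; Cl(120°)/I(180°) gauche 3.7; Cl(120°)/COOH(60°) gauche 3.5; SH(240°)/I(180°) gauche 3.0 → 12.4 kJ/mol.
I at 240° (eclipsed): F(0°)/H(0°) eclipsed 5.2; Cl(120°)/COOH(120°) eclipsed 9.7; SH(240°)/I(240°) eclipsed 11.4 → 26.3 kJ/mol.
I at 300° (staggered): F(0°)/I(300°) gauche 2.5; Cl(120°)/COOH(180°) gauche 3.5; SH(240°)/I(300°) gauche 3.0; SH(240°)/COOH(180°) gauche 3.2 → 12.2 kJ/mol.
Max at 240° (26.3 kJ/mol), min at 60° (11.6 kJ/mol); barrier = 14.7 kJ/mol.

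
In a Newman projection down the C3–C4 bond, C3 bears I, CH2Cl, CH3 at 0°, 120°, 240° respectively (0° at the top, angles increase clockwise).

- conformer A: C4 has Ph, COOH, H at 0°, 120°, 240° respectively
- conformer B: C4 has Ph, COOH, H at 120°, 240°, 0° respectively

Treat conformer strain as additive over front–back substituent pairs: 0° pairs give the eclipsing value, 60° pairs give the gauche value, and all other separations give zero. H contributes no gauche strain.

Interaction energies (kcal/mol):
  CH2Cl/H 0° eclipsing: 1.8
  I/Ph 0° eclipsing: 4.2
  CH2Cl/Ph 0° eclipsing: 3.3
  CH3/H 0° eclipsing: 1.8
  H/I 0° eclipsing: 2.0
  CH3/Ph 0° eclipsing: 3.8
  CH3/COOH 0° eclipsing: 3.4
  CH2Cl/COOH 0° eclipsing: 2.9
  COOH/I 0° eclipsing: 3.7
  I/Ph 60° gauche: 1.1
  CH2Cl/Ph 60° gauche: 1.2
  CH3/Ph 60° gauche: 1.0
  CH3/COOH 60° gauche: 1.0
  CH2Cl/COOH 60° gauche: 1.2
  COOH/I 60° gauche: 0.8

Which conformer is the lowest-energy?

A (eclipsed): I(0°)/Ph(0°) eclipsed 4.2; CH2Cl(120°)/COOH(120°) eclipsed 2.9; CH3(240°)/H(240°) eclipsed 1.8 → 8.9 kcal/mol.
B (eclipsed): I(0°)/H(0°) eclipsed 2.0; CH2Cl(120°)/Ph(120°) eclipsed 3.3; CH3(240°)/COOH(240°) eclipsed 3.4 → 8.7 kcal/mol.
B has the lowest total (8.7 kcal/mol).

B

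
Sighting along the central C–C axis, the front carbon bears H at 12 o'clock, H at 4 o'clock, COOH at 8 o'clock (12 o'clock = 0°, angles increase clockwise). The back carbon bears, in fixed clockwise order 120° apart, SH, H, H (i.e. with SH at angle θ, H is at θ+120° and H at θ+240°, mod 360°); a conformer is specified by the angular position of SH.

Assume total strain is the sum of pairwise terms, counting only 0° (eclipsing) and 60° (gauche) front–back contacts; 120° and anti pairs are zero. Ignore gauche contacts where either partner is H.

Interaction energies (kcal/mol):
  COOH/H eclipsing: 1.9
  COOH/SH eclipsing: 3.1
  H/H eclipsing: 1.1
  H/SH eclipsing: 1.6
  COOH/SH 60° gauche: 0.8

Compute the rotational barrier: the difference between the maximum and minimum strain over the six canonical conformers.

SH at 0° (eclipsed): H(0°)/SH(0°) eclipsed 1.6; H(120°)/H(120°) eclipsed 1.1; COOH(240°)/H(240°) eclipsed 1.9 → 4.6 kcal/mol.
SH at 60° (staggered): no non-H gauche contacts → 0.0 kcal/mol.
SH at 120° (eclipsed): H(0°)/H(0°) eclipsed 1.1; H(120°)/SH(120°) eclipsed 1.6; COOH(240°)/H(240°) eclipsed 1.9 → 4.6 kcal/mol.
SH at 180° (staggered): COOH(240°)/SH(180°) gauche 0.8 → 0.8 kcal/mol.
SH at 240° (eclipsed): H(0°)/H(0°) eclipsed 1.1; H(120°)/H(120°) eclipsed 1.1; COOH(240°)/SH(240°) eclipsed 3.1 → 5.3 kcal/mol.
SH at 300° (staggered): COOH(240°)/SH(300°) gauche 0.8 → 0.8 kcal/mol.
Max at 240° (5.3 kcal/mol), min at 60° (0.0 kcal/mol); barrier = 5.3 kcal/mol.

5.3 kcal/mol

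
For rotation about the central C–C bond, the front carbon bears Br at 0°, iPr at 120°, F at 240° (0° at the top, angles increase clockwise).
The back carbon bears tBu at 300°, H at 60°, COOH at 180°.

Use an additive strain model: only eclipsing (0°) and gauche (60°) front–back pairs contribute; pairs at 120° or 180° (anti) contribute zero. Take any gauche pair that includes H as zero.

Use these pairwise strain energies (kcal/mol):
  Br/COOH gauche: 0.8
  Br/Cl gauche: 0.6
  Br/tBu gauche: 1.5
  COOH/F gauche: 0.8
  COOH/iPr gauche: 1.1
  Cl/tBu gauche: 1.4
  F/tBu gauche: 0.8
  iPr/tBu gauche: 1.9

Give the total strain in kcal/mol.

4.2 kcal/mol

This conformer (staggered): Br(0°)/tBu(300°) gauche 1.5; iPr(120°)/COOH(180°) gauche 1.1; F(240°)/tBu(300°) gauche 0.8; F(240°)/COOH(180°) gauche 0.8 → 4.2 kcal/mol.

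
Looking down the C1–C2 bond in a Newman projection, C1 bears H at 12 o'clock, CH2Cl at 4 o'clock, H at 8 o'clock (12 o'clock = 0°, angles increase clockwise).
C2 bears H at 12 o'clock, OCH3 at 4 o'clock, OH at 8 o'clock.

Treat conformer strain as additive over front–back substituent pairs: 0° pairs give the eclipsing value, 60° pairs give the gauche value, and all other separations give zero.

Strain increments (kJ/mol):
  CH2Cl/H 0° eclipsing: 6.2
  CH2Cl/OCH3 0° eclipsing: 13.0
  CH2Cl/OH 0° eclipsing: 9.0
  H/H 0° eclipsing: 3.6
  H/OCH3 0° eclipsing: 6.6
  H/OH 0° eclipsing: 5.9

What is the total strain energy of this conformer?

22.5 kJ/mol

This conformer is eclipsed. H at 0° is eclipsed with H at 0° (3.6); CH2Cl at 120° is eclipsed with OCH3 at 120° (13.0); H at 240° is eclipsed with OH at 240° (5.9). Total 22.5 kJ/mol.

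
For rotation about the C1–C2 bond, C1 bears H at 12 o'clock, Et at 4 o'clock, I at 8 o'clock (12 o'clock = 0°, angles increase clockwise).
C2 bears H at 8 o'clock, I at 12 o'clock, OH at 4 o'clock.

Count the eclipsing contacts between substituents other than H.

Non-H eclipsing pairs: Et(120°)/OH(120°) — 1 interaction.

1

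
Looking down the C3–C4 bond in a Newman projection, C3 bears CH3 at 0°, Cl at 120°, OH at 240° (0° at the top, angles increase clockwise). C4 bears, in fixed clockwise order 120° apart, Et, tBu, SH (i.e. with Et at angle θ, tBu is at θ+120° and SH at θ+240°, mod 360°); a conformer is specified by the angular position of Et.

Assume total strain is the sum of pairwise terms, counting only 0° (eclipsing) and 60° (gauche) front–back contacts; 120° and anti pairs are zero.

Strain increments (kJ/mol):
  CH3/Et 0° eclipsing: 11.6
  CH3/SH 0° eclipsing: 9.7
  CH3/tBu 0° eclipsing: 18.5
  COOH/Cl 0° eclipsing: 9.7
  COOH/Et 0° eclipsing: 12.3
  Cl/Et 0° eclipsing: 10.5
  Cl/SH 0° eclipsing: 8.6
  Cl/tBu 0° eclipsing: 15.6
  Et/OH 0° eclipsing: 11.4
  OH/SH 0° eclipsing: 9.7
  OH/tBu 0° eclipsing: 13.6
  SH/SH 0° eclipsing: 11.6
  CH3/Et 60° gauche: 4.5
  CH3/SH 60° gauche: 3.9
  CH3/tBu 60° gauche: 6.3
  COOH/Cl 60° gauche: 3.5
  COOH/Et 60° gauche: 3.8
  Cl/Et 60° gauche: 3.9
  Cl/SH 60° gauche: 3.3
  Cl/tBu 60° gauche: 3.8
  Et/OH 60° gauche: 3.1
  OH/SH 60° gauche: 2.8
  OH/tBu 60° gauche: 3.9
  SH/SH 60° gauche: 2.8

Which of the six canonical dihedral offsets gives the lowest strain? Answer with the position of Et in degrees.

Et at 0° (eclipsed): CH3–Et eclipsed, Cl–tBu eclipsed, OH–SH eclipsed; 11.6 + 15.6 + 9.7 = 36.9 kJ/mol.
Et at 60° (staggered): CH3–Et gauche, CH3–SH gauche, Cl–Et gauche, Cl–tBu gauche, OH–tBu gauche, OH–SH gauche; 4.5 + 3.9 + 3.9 + 3.8 + 3.9 + 2.8 = 22.8 kJ/mol.
Et at 120° (eclipsed): CH3–SH eclipsed, Cl–Et eclipsed, OH–tBu eclipsed; 9.7 + 10.5 + 13.6 = 33.8 kJ/mol.
Et at 180° (staggered): CH3–tBu gauche, CH3–SH gauche, Cl–Et gauche, Cl–SH gauche, OH–Et gauche, OH–tBu gauche; 6.3 + 3.9 + 3.9 + 3.3 + 3.1 + 3.9 = 24.4 kJ/mol.
Et at 240° (eclipsed): CH3–tBu eclipsed, Cl–SH eclipsed, OH–Et eclipsed; 18.5 + 8.6 + 11.4 = 38.5 kJ/mol.
Et at 300° (staggered): CH3–Et gauche, CH3–tBu gauche, Cl–tBu gauche, Cl–SH gauche, OH–Et gauche, OH–SH gauche; 4.5 + 6.3 + 3.8 + 3.3 + 3.1 + 2.8 = 23.8 kJ/mol.
The minimum (22.8 kJ/mol) occurs with Et at 60°.

60°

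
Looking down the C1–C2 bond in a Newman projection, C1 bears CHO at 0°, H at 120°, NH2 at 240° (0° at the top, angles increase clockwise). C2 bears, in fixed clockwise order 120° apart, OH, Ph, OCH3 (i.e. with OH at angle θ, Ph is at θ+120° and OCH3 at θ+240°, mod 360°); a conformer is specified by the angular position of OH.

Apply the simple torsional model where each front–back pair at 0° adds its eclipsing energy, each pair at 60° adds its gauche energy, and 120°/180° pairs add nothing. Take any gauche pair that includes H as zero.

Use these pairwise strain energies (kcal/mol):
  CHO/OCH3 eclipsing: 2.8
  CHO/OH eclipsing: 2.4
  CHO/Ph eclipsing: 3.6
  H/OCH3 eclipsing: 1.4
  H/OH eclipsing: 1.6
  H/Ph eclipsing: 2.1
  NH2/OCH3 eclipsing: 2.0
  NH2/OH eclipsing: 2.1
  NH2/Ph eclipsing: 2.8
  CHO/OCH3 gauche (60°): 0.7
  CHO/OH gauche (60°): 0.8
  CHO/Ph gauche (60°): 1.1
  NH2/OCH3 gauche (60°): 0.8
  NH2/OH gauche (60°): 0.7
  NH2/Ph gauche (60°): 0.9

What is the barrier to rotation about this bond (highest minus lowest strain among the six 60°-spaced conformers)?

OH at 0° is eclipsed. CHO at 0° is eclipsed with OH at 0° (2.4); H at 120° is eclipsed with Ph at 120° (2.1); NH2 at 240° is eclipsed with OCH3 at 240° (2.0). Total 6.5 kcal/mol.
OH at 60° is staggered. CHO at 0° is gauche with OH at 60° (0.8); CHO at 0° is gauche with OCH3 at 300° (0.7); NH2 at 240° is gauche with Ph at 180° (0.9); NH2 at 240° is gauche with OCH3 at 300° (0.8). Total 3.2 kcal/mol.
OH at 120° is eclipsed. CHO at 0° is eclipsed with OCH3 at 0° (2.8); H at 120° is eclipsed with OH at 120° (1.6); NH2 at 240° is eclipsed with Ph at 240° (2.8). Total 7.2 kcal/mol.
OH at 180° is staggered. CHO at 0° is gauche with Ph at 300° (1.1); CHO at 0° is gauche with OCH3 at 60° (0.7); NH2 at 240° is gauche with OH at 180° (0.7); NH2 at 240° is gauche with Ph at 300° (0.9). Total 3.4 kcal/mol.
OH at 240° is eclipsed. CHO at 0° is eclipsed with Ph at 0° (3.6); H at 120° is eclipsed with OCH3 at 120° (1.4); NH2 at 240° is eclipsed with OH at 240° (2.1). Total 7.1 kcal/mol.
OH at 300° is staggered. CHO at 0° is gauche with OH at 300° (0.8); CHO at 0° is gauche with Ph at 60° (1.1); NH2 at 240° is gauche with OH at 300° (0.7); NH2 at 240° is gauche with OCH3 at 180° (0.8). Total 3.4 kcal/mol.
Max at 120° (7.2 kcal/mol), min at 60° (3.2 kcal/mol); barrier = 4.0 kcal/mol.

4.0 kcal/mol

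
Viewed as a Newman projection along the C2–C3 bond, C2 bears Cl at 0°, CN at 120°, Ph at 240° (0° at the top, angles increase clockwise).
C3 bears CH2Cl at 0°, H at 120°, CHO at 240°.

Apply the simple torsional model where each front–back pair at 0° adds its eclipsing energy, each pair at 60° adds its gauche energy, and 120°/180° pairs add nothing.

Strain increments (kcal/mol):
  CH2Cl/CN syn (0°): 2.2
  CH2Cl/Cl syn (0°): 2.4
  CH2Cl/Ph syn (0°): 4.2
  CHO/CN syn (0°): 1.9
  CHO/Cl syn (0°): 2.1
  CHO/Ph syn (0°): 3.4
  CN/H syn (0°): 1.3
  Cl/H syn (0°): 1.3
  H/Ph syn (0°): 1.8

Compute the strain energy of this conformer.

7.1 kcal/mol

This conformer (eclipsed): Cl(0°)/CH2Cl(0°) eclipsed 2.4; CN(120°)/H(120°) eclipsed 1.3; Ph(240°)/CHO(240°) eclipsed 3.4 → 7.1 kcal/mol.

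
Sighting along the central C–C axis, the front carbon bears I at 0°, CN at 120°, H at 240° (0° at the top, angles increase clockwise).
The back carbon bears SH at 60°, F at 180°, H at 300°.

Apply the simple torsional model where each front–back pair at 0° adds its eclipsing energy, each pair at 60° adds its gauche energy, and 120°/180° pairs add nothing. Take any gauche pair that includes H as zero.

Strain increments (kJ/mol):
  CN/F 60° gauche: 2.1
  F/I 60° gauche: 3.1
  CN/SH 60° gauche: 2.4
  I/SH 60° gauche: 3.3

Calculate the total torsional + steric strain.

7.8 kJ/mol

This conformer (staggered): I–SH gauche, CN–SH gauche, CN–F gauche; 3.3 + 2.4 + 2.1 = 7.8 kJ/mol.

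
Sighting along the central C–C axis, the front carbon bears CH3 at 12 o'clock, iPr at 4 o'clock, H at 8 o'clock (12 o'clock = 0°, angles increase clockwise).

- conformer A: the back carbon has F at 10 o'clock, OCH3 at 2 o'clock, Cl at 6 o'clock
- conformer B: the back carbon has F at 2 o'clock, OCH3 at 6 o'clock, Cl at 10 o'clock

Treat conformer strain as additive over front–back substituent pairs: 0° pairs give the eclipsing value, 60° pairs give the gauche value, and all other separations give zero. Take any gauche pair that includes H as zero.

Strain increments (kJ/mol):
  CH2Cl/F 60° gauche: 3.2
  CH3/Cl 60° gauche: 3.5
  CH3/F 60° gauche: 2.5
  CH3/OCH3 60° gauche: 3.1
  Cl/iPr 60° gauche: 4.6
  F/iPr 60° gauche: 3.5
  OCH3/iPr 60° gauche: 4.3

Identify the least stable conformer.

A is staggered. CH3 at 0° is gauche with F at 300° (2.5); CH3 at 0° is gauche with OCH3 at 60° (3.1); iPr at 120° is gauche with OCH3 at 60° (4.3); iPr at 120° is gauche with Cl at 180° (4.6). Total 14.5 kJ/mol.
B is staggered. CH3 at 0° is gauche with F at 60° (2.5); CH3 at 0° is gauche with Cl at 300° (3.5); iPr at 120° is gauche with F at 60° (3.5); iPr at 120° is gauche with OCH3 at 180° (4.3). Total 13.8 kJ/mol.
A has the highest total (14.5 kJ/mol).

A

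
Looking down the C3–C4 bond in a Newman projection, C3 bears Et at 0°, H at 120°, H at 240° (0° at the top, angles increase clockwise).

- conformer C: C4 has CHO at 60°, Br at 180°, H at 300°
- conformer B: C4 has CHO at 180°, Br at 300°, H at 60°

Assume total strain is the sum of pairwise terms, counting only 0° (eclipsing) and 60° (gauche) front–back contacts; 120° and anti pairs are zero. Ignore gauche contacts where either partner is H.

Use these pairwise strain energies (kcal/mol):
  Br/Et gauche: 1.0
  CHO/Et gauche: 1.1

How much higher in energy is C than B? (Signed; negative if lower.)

+0.1 kcal/mol

C (staggered): Et–CHO gauche; 1.1 = 1.1 kcal/mol.
B (staggered): Et–Br gauche; 1.0 = 1.0 kcal/mol.
E(C) − E(B) = 1.1 − 1.0 = +0.1 kcal/mol.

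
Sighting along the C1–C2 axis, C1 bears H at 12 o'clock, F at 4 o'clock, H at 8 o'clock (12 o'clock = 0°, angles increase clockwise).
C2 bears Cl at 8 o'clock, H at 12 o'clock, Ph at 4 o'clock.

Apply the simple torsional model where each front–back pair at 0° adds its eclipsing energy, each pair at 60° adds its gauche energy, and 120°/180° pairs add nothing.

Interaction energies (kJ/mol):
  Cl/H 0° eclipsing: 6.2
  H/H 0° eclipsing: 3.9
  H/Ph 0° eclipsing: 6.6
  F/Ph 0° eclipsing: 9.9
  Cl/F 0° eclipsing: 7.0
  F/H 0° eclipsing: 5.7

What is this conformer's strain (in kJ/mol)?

This conformer (eclipsed): H(0°)/H(0°) eclipsed 3.9; F(120°)/Ph(120°) eclipsed 9.9; H(240°)/Cl(240°) eclipsed 6.2 → 20.0 kJ/mol.

20.0 kJ/mol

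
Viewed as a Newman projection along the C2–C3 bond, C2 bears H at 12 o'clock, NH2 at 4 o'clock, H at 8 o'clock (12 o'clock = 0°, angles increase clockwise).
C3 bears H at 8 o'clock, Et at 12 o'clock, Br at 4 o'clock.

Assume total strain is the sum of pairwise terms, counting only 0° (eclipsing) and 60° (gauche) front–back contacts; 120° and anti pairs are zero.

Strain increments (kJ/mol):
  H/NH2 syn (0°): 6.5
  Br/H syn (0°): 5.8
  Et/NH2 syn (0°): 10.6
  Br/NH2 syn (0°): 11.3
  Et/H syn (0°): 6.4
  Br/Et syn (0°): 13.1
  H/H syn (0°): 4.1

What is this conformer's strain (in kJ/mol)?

This conformer (eclipsed): H(0°)/Et(0°) eclipsed 6.4; NH2(120°)/Br(120°) eclipsed 11.3; H(240°)/H(240°) eclipsed 4.1 → 21.8 kJ/mol.

21.8 kJ/mol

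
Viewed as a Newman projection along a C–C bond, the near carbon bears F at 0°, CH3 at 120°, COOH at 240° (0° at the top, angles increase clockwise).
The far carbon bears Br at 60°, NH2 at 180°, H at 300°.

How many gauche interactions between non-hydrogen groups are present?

4

Non-H gauche pairs: F(0°)/Br(60°); CH3(120°)/Br(60°); CH3(120°)/NH2(180°); COOH(240°)/NH2(180°) — 4 interactions.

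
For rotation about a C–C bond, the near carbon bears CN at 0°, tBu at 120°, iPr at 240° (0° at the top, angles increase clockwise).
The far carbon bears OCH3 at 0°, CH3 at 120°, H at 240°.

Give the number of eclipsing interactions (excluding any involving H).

2

Non-H eclipsing pairs: CN(0°)/OCH3(0°); tBu(120°)/CH3(120°) — 2 interactions.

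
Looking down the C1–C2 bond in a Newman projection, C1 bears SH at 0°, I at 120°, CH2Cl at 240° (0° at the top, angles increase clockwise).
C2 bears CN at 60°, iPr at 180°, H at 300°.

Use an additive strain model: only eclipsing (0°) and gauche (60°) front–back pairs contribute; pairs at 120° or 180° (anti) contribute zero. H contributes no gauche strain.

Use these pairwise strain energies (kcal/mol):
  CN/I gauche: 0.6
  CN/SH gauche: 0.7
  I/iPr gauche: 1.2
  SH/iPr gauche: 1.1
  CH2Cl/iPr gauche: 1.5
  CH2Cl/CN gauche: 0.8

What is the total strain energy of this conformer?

4.0 kcal/mol

This conformer is staggered. SH at 0° is gauche with CN at 60° (0.7); I at 120° is gauche with CN at 60° (0.6); I at 120° is gauche with iPr at 180° (1.2); CH2Cl at 240° is gauche with iPr at 180° (1.5). Total 4.0 kcal/mol.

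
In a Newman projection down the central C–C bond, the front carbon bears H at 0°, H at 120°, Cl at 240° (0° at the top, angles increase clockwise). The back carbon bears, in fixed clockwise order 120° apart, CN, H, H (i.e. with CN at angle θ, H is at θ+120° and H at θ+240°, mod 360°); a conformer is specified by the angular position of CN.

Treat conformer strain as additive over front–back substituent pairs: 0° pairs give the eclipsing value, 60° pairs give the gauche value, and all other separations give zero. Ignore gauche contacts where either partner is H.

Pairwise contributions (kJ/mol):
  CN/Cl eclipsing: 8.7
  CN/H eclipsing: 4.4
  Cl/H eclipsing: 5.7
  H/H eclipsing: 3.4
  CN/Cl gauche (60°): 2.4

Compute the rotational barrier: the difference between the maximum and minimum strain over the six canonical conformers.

CN at 0° (eclipsed): H(0°)/CN(0°) eclipsed 4.4; H(120°)/H(120°) eclipsed 3.4; Cl(240°)/H(240°) eclipsed 5.7 → 13.5 kJ/mol.
CN at 60° (staggered): no non-H gauche contacts → 0.0 kJ/mol.
CN at 120° (eclipsed): H(0°)/H(0°) eclipsed 3.4; H(120°)/CN(120°) eclipsed 4.4; Cl(240°)/H(240°) eclipsed 5.7 → 13.5 kJ/mol.
CN at 180° (staggered): Cl(240°)/CN(180°) gauche 2.4 → 2.4 kJ/mol.
CN at 240° (eclipsed): H(0°)/H(0°) eclipsed 3.4; H(120°)/H(120°) eclipsed 3.4; Cl(240°)/CN(240°) eclipsed 8.7 → 15.5 kJ/mol.
CN at 300° (staggered): Cl(240°)/CN(300°) gauche 2.4 → 2.4 kJ/mol.
Max at 240° (15.5 kJ/mol), min at 60° (0.0 kJ/mol); barrier = 15.5 kJ/mol.

15.5 kJ/mol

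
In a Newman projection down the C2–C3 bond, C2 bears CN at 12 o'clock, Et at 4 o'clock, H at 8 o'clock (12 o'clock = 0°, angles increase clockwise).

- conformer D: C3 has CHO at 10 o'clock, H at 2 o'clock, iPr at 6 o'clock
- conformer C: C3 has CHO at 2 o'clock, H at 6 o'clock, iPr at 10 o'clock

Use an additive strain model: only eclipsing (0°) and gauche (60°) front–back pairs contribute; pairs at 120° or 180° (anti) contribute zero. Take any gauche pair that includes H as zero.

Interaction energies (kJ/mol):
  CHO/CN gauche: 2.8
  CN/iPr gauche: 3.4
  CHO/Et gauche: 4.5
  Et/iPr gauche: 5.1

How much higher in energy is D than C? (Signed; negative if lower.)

-2.8 kJ/mol

D (staggered): CN–CHO gauche, Et–iPr gauche; 2.8 + 5.1 = 7.9 kJ/mol.
C (staggered): CN–CHO gauche, CN–iPr gauche, Et–CHO gauche; 2.8 + 3.4 + 4.5 = 10.7 kJ/mol.
E(D) − E(C) = 7.9 − 10.7 = -2.8 kJ/mol.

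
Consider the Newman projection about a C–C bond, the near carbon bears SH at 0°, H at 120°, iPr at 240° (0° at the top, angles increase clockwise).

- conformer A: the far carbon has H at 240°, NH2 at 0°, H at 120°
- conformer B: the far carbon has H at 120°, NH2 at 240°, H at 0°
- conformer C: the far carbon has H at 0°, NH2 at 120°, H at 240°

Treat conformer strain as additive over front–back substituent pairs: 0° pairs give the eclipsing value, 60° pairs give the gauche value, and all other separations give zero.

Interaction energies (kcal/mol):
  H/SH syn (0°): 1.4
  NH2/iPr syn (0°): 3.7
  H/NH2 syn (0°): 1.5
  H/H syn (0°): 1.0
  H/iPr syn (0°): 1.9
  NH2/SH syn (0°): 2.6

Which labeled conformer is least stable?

A is eclipsed. SH at 0° is eclipsed with NH2 at 0° (2.6); H at 120° is eclipsed with H at 120° (1.0); iPr at 240° is eclipsed with H at 240° (1.9). Total 5.5 kcal/mol.
B is eclipsed. SH at 0° is eclipsed with H at 0° (1.4); H at 120° is eclipsed with H at 120° (1.0); iPr at 240° is eclipsed with NH2 at 240° (3.7). Total 6.1 kcal/mol.
C is eclipsed. SH at 0° is eclipsed with H at 0° (1.4); H at 120° is eclipsed with NH2 at 120° (1.5); iPr at 240° is eclipsed with H at 240° (1.9). Total 4.8 kcal/mol.
B has the highest total (6.1 kcal/mol).

B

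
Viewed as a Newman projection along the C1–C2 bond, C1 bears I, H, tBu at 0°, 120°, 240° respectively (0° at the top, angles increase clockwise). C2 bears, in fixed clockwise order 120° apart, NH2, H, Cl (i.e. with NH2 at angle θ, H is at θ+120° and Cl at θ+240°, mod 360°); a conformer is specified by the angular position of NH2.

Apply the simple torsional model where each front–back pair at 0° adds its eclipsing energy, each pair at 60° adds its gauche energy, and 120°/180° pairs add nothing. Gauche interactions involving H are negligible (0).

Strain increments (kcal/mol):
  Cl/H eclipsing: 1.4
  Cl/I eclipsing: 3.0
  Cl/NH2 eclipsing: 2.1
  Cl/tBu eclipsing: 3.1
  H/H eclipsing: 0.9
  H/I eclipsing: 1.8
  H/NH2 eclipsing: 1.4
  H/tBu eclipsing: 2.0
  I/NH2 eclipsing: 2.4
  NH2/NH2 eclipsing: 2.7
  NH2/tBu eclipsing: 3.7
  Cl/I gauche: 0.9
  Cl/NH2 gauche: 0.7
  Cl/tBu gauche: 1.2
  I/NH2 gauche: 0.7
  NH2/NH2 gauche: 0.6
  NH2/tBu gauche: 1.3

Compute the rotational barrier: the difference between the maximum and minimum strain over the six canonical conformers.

4.7 kcal/mol

NH2 at 0° is eclipsed. I at 0° is eclipsed with NH2 at 0° (2.4); H at 120° is eclipsed with H at 120° (0.9); tBu at 240° is eclipsed with Cl at 240° (3.1). Total 6.4 kcal/mol.
NH2 at 60° is staggered. I at 0° is gauche with NH2 at 60° (0.7); I at 0° is gauche with Cl at 300° (0.9); tBu at 240° is gauche with Cl at 300° (1.2). Total 2.8 kcal/mol.
NH2 at 120° is eclipsed. I at 0° is eclipsed with Cl at 0° (3.0); H at 120° is eclipsed with NH2 at 120° (1.4); tBu at 240° is eclipsed with H at 240° (2.0). Total 6.4 kcal/mol.
NH2 at 180° is staggered. I at 0° is gauche with Cl at 60° (0.9); tBu at 240° is gauche with NH2 at 180° (1.3). Total 2.2 kcal/mol.
NH2 at 240° is eclipsed. I at 0° is eclipsed with H at 0° (1.8); H at 120° is eclipsed with Cl at 120° (1.4); tBu at 240° is eclipsed with NH2 at 240° (3.7). Total 6.9 kcal/mol.
NH2 at 300° is staggered. I at 0° is gauche with NH2 at 300° (0.7); tBu at 240° is gauche with NH2 at 300° (1.3); tBu at 240° is gauche with Cl at 180° (1.2). Total 3.2 kcal/mol.
Max at 240° (6.9 kcal/mol), min at 180° (2.2 kcal/mol); barrier = 4.7 kcal/mol.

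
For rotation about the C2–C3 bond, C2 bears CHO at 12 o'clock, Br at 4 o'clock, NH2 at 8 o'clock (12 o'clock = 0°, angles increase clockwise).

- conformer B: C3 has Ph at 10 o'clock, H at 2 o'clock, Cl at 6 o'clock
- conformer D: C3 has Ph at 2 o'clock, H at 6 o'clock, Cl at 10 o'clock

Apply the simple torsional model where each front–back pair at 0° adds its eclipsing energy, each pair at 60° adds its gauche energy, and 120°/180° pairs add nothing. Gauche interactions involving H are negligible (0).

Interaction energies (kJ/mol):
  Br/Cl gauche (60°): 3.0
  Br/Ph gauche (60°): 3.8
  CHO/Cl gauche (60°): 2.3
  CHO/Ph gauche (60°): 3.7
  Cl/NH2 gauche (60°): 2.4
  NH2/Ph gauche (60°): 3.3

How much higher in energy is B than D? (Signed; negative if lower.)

+0.2 kJ/mol

B (staggered): CHO(0°)/Ph(300°) gauche 3.7; Br(120°)/Cl(180°) gauche 3.0; NH2(240°)/Ph(300°) gauche 3.3; NH2(240°)/Cl(180°) gauche 2.4 → 12.4 kJ/mol.
D (staggered): CHO(0°)/Ph(60°) gauche 3.7; CHO(0°)/Cl(300°) gauche 2.3; Br(120°)/Ph(60°) gauche 3.8; NH2(240°)/Cl(300°) gauche 2.4 → 12.2 kJ/mol.
E(B) − E(D) = 12.4 − 12.2 = +0.2 kJ/mol.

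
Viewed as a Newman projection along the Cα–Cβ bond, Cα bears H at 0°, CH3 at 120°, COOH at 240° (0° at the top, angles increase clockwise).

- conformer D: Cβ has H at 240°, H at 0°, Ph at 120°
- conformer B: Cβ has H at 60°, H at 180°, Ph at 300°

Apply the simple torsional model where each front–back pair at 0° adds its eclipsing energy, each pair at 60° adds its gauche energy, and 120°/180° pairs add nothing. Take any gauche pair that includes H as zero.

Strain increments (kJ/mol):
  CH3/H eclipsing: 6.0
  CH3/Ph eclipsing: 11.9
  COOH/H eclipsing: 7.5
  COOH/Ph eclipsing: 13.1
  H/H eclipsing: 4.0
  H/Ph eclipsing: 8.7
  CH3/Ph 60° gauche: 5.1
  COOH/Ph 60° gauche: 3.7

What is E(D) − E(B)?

+19.7 kJ/mol

D (eclipsed): H–H eclipsed, CH3–Ph eclipsed, COOH–H eclipsed; 4.0 + 11.9 + 7.5 = 23.4 kJ/mol.
B (staggered): COOH–Ph gauche; 3.7 = 3.7 kJ/mol.
E(D) − E(B) = 23.4 − 3.7 = +19.7 kJ/mol.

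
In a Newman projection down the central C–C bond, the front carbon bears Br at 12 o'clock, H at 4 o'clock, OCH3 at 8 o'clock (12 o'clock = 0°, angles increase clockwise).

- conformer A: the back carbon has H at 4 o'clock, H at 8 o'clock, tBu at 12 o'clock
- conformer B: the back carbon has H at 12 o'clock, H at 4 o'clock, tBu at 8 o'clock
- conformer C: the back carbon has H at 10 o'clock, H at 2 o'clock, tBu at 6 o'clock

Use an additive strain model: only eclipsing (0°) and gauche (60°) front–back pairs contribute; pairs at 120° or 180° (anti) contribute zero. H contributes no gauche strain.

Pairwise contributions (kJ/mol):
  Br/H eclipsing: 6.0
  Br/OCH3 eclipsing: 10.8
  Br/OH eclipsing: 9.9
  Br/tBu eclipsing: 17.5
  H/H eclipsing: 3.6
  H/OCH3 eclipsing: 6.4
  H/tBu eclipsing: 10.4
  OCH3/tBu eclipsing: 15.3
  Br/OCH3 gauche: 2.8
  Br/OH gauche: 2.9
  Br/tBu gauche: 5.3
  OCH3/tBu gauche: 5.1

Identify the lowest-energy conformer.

C

A (eclipsed): Br(0°)/tBu(0°) eclipsed 17.5; H(120°)/H(120°) eclipsed 3.6; OCH3(240°)/H(240°) eclipsed 6.4 → 27.5 kJ/mol.
B (eclipsed): Br(0°)/H(0°) eclipsed 6.0; H(120°)/H(120°) eclipsed 3.6; OCH3(240°)/tBu(240°) eclipsed 15.3 → 24.9 kJ/mol.
C (staggered): OCH3(240°)/tBu(180°) gauche 5.1 → 5.1 kJ/mol.
C has the lowest total (5.1 kJ/mol).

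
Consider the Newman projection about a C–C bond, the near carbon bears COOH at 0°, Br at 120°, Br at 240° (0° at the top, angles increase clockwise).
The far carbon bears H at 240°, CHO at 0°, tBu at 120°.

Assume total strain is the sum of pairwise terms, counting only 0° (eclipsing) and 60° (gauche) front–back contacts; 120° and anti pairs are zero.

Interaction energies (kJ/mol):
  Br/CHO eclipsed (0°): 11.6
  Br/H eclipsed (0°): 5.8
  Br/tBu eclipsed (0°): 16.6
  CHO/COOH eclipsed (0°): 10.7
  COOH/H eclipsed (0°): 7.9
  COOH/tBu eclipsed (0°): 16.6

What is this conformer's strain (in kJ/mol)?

This conformer (eclipsed): COOH(0°)/CHO(0°) eclipsed 10.7; Br(120°)/tBu(120°) eclipsed 16.6; Br(240°)/H(240°) eclipsed 5.8 → 33.1 kJ/mol.

33.1 kJ/mol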